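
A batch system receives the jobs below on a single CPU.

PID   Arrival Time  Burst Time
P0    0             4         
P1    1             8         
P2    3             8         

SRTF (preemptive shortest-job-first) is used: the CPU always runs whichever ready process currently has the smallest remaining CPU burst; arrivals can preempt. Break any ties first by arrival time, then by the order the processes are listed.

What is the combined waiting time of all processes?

Timeline: | P0 0-4 | P1 4-12 | P2 12-20 |
Completion: P0=4  P1=12  P2=20
Waiting = turnaround − burst: P0=0, P1=3, P2=9
Total waiting = 0 + 3 + 9 = 12

12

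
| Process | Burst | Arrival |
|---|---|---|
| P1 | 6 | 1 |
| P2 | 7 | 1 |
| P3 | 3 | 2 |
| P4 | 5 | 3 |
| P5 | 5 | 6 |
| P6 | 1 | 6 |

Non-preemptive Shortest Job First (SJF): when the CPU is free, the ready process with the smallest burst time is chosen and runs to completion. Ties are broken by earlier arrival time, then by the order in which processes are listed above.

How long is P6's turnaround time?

Schedule: | idle 0-1 | P1 1-7 | P6 7-8 | P3 8-11 | P4 11-16 | P5 16-21 | P2 21-28 |
Completion: P1=7  P2=28  P3=11  P4=16  P5=21  P6=8
Turnaround(P6) = completion − arrival = 8 − 6 = 2

2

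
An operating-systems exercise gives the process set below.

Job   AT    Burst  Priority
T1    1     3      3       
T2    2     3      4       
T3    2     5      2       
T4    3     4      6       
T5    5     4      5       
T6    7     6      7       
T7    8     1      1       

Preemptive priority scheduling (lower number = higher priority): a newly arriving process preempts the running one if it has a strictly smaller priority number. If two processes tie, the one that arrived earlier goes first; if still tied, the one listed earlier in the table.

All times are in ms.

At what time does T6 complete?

27

Gantt: | idle 0-1 | T1 1-2 | T3 2-7 | T1 7-8 | T7 8-9 | T1 9-10 | T2 10-13 | T5 13-17 | T4 17-21 | T6 21-27 |
Completion: T1=10  T2=13  T3=7  T4=21  T5=17  T6=27  T7=9
Turnaround (C−A): T1=9  T2=11  T3=5  T4=18  T5=12  T6=20  T7=1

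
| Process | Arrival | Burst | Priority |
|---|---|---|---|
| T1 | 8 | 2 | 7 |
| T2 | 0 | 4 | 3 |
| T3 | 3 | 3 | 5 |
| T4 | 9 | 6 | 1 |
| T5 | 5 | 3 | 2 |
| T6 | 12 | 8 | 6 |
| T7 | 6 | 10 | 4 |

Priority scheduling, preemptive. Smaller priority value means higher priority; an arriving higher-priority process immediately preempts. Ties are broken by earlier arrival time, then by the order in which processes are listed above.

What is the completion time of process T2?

4

Gantt: | T2 0-4 | T3 4-5 | T5 5-8 | T7 8-9 | T4 9-15 | T7 15-24 | T3 24-26 | T6 26-34 | T1 34-36 |
Completion: T1=36  T2=4  T3=26  T4=15  T5=8  T6=34  T7=24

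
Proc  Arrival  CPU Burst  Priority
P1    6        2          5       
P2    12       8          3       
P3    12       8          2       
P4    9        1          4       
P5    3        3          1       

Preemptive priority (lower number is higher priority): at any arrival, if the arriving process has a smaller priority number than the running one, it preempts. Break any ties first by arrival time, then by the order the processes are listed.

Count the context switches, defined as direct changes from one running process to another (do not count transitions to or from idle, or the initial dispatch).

2

Timeline: | idle 0-3 | P5 3-6 | P1 6-8 | idle 8-9 | P4 9-10 | idle 10-12 | P3 12-20 | P2 20-28 |
Completion: P1=8  P2=28  P3=20  P4=10  P5=6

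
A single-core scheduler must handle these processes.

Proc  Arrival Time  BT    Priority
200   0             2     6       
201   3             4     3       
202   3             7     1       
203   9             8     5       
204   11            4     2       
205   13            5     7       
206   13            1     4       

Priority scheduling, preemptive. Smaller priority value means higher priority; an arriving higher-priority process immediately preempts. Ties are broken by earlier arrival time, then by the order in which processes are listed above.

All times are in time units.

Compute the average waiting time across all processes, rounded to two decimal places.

Schedule: | 200 0-2 | idle 2-3 | 202 3-10 | 201 10-11 | 204 11-15 | 201 15-18 | 206 18-19 | 203 19-27 | 205 27-32 |
Completion: 200=2  201=18  202=10  203=27  204=15  205=32  206=19
Waiting times: 200=0, 201=11, 202=0, 203=10, 204=0, 205=14, 206=5
Average waiting = (0+11+0+10+0+14+5) / 7 = 40/7 = 5.71

5.71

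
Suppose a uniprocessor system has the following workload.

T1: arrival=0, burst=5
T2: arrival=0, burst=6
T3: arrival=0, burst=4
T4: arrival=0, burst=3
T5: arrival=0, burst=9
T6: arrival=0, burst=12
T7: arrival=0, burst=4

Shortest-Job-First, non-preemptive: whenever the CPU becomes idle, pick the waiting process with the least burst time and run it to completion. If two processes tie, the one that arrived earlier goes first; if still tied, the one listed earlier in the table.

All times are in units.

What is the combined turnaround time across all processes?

133

Schedule: | T4 0-3 | T3 3-7 | T7 7-11 | T1 11-16 | T2 16-22 | T5 22-31 | T6 31-43 |
Completion: T1=16  T2=22  T3=7  T4=3  T5=31  T6=43  T7=11
Turnaround (C−A): T1=16  T2=22  T3=7  T4=3  T5=31  T6=43  T7=11
Turnaround = completion − arrival: T1=16, T2=22, T3=7, T4=3, T5=31, T6=43, T7=11
Total turnaround = 16 + 22 + 7 + 3 + 31 + 43 + 11 = 133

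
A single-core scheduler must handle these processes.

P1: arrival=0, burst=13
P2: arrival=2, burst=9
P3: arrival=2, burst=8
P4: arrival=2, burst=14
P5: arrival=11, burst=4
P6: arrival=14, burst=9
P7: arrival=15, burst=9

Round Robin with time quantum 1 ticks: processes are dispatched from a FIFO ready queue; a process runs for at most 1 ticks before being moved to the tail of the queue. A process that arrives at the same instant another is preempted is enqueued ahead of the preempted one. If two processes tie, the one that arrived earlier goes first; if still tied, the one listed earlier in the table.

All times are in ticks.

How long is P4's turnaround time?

64

Schedule: | P1 0-2 | P2 2-3 | P3 3-4 | P4 4-5 | P1 5-6 | P2 6-7 | P3 7-8 | P4 8-9 | P1 9-10 | P2 10-11 | P3 11-12 | P4 12-13 | P1 13-14 | P5 14-15 | P2 15-16 | P3 16-17 | P4 17-18 | P6 18-19 | P1 19-20 | P7 20-21 | P5 21-22 | P2 22-23 | P3 23-24 | P4 24-25 | P6 25-26 | P1 26-27 | P7 27-28 | P5 28-29 | P2 29-30 | P3 30-31 | P4 31-32 | P6 32-33 | P1 33-34 | P7 34-35 | P5 35-36 | P2 36-37 | P3 37-38 | P4 38-39 | P6 39-40 | P1 40-41 | P7 41-42 | P2 42-43 | P3 43-44 | P4 44-45 | P6 45-46 | P1 46-47 | P7 47-48 | P2 48-49 | P4 49-50 | P6 50-51 | P1 51-52 | P7 52-53 | P4 53-54 | P6 54-55 | P1 55-56 | P7 56-57 | P4 57-58 | P6 58-59 | P1 59-60 | P7 60-61 | P4 61-62 | P6 62-63 | P7 63-64 | P4 64-66 |
Completion: P1=60  P2=49  P3=44  P4=66  P5=36  P6=63  P7=64
Turnaround (C−A): P1=60  P2=47  P3=42  P4=64  P5=25  P6=49  P7=49
Turnaround(P4) = completion − arrival = 66 − 2 = 64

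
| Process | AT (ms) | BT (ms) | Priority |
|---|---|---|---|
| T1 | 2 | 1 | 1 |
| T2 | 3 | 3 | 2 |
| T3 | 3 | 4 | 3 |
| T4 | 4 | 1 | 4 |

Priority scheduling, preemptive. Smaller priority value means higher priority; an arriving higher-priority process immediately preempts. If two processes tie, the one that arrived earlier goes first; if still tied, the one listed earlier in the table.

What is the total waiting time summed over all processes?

9

Schedule: | idle 0-2 | T1 2-3 | T2 3-6 | T3 6-10 | T4 10-11 |
Completion: T1=3  T2=6  T3=10  T4=11
Turnaround (C−A): T1=1  T2=3  T3=7  T4=7
Waiting = turnaround − burst: T1=0, T2=0, T3=3, T4=6
Total waiting = 0 + 0 + 3 + 6 = 9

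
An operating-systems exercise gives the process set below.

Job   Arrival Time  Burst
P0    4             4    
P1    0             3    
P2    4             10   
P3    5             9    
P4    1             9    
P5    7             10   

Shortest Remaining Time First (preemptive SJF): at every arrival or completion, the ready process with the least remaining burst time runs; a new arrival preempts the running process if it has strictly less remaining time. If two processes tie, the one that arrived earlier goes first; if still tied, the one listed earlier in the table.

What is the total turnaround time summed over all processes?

Timeline: | P1 0-3 | P4 3-4 | P0 4-8 | P4 8-16 | P3 16-25 | P2 25-35 | P5 35-45 |
Completion: P0=8  P1=3  P2=35  P3=25  P4=16  P5=45
Turnaround = completion − arrival: P0=4, P1=3, P2=31, P3=20, P4=15, P5=38
Total turnaround = 4 + 3 + 31 + 20 + 15 + 38 = 111

111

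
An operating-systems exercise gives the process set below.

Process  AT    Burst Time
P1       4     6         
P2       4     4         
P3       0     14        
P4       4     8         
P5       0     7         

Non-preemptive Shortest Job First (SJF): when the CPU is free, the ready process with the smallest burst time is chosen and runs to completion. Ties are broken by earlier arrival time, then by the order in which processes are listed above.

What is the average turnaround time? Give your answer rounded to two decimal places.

17.40

Gantt: | P5 0-7 | P2 7-11 | P1 11-17 | P4 17-25 | P3 25-39 |
Completion: P1=17  P2=11  P3=39  P4=25  P5=7
Turnaround (C−A): P1=13  P2=7  P3=39  P4=21  P5=7
Turnaround times: P1=13, P2=7, P3=39, P4=21, P5=7
Average turnaround = (13+7+39+21+7) / 5 = 87/5 = 17.40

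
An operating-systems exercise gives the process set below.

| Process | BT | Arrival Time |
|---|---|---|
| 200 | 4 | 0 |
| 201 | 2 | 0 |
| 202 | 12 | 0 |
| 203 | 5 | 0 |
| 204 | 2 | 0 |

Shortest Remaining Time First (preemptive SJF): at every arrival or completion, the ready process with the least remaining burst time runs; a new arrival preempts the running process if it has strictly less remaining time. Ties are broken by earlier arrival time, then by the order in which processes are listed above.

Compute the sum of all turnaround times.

Gantt: | 201 0-2 | 204 2-4 | 200 4-8 | 203 8-13 | 202 13-25 |
Completion: 200=8  201=2  202=25  203=13  204=4
Turnaround = completion − arrival: 200=8, 201=2, 202=25, 203=13, 204=4
Total turnaround = 8 + 2 + 25 + 13 + 4 = 52

52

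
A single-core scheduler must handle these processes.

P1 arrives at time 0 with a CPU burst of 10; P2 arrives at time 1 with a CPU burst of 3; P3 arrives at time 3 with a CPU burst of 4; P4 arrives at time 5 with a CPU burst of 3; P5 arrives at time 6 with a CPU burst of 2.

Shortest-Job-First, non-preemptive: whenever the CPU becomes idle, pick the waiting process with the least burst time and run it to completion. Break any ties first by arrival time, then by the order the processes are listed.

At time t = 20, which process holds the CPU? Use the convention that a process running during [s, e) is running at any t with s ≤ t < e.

Timeline: | P1 0-10 | P5 10-12 | P2 12-15 | P4 15-18 | P3 18-22 |
Completion: P1=10  P2=15  P3=22  P4=18  P5=12
Turnaround (C−A): P1=10  P2=14  P3=19  P4=13  P5=6

P3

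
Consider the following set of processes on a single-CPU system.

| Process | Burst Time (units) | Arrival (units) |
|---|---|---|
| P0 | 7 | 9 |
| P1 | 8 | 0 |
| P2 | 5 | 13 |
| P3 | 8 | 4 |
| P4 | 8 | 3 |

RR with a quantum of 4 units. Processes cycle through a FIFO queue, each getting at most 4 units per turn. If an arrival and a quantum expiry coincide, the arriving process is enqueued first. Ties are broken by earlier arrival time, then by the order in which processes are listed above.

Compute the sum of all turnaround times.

Timeline: | P1 0-4 | P4 4-8 | P3 8-12 | P1 12-16 | P4 16-20 | P0 20-24 | P3 24-28 | P2 28-32 | P0 32-35 | P2 35-36 |
Completion: P0=35  P1=16  P2=36  P3=28  P4=20
Turnaround = completion − arrival: P0=26, P1=16, P2=23, P3=24, P4=17
Total turnaround = 26 + 16 + 23 + 24 + 17 = 106

106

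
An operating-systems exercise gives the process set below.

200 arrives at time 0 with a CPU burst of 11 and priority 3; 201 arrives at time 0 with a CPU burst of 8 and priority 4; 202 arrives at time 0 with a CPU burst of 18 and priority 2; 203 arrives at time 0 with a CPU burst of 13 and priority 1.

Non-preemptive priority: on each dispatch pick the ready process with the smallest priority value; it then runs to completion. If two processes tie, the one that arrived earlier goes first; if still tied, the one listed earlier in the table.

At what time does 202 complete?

31

Schedule: | 203 0-13 | 202 13-31 | 200 31-42 | 201 42-50 |
Completion: 200=42  201=50  202=31  203=13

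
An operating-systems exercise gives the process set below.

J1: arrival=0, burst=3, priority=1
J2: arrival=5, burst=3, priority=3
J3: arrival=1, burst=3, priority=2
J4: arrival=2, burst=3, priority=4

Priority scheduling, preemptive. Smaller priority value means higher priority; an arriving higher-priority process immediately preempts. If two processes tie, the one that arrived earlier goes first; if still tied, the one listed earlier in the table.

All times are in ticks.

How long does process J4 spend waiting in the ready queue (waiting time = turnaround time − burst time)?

7

Schedule: | J1 0-3 | J3 3-6 | J2 6-9 | J4 9-12 |
Completion: J1=3  J2=9  J3=6  J4=12
Turnaround (C−A): J1=3  J2=4  J3=5  J4=10
Waiting(J4) = turnaround − burst = 10 − 3 = 7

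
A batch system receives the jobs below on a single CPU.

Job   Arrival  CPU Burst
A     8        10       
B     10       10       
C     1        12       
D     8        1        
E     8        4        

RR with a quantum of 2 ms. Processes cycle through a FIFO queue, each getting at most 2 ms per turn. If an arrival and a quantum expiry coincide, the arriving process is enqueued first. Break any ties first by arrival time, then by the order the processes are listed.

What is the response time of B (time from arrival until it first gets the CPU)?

6

Gantt: | idle 0-1 | C 1-9 | A 9-11 | D 11-12 | E 12-14 | C 14-16 | B 16-18 | A 18-20 | E 20-22 | C 22-24 | B 24-26 | A 26-28 | B 28-30 | A 30-32 | B 32-34 | A 34-36 | B 36-38 |
Completion: A=36  B=38  C=24  D=12  E=22
Turnaround (C−A): A=28  B=28  C=23  D=4  E=14
Response(B) = first start − arrival = 16 − 10 = 6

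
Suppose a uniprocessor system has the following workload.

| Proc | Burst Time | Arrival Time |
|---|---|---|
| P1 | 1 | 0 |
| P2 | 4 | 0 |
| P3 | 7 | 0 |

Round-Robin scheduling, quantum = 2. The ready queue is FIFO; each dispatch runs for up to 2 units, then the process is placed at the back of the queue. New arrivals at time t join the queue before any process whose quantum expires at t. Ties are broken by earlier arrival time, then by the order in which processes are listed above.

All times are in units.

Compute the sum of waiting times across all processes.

8

Schedule: | P1 0-1 | P2 1-3 | P3 3-5 | P2 5-7 | P3 7-12 |
Completion: P1=1  P2=7  P3=12
Turnaround (C−A): P1=1  P2=7  P3=12
Waiting = turnaround − burst: P1=0, P2=3, P3=5
Total waiting = 0 + 3 + 5 = 8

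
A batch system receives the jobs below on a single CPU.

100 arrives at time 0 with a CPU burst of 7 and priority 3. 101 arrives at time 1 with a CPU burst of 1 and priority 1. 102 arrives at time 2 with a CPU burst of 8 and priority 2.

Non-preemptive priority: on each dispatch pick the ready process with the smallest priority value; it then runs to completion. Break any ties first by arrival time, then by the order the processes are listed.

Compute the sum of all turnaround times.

28

Gantt: | 100 0-7 | 101 7-8 | 102 8-16 |
Completion: 100=7  101=8  102=16
Turnaround = completion − arrival: 100=7, 101=7, 102=14
Total turnaround = 7 + 7 + 14 = 28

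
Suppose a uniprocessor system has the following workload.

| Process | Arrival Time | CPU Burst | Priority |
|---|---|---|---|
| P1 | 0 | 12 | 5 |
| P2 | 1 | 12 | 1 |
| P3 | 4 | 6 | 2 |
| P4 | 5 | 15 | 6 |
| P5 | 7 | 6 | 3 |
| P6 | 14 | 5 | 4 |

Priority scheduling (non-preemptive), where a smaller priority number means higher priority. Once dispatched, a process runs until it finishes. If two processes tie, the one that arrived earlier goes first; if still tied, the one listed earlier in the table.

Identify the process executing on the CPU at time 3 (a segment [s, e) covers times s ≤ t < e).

Gantt: | P1 0-12 | P2 12-24 | P3 24-30 | P5 30-36 | P6 36-41 | P4 41-56 |
Completion: P1=12  P2=24  P3=30  P4=56  P5=36  P6=41
Turnaround (C−A): P1=12  P2=23  P3=26  P4=51  P5=29  P6=27

P1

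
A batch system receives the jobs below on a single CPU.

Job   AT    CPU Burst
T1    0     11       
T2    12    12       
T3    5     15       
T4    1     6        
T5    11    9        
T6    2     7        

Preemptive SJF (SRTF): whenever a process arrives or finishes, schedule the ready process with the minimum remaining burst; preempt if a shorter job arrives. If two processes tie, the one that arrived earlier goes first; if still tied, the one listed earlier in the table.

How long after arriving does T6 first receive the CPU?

5

Schedule: | T1 0-1 | T4 1-7 | T6 7-14 | T5 14-23 | T1 23-33 | T2 33-45 | T3 45-60 |
Completion: T1=33  T2=45  T3=60  T4=7  T5=23  T6=14
Turnaround (C−A): T1=33  T2=33  T3=55  T4=6  T5=12  T6=12
Response(T6) = first start − arrival = 7 − 2 = 5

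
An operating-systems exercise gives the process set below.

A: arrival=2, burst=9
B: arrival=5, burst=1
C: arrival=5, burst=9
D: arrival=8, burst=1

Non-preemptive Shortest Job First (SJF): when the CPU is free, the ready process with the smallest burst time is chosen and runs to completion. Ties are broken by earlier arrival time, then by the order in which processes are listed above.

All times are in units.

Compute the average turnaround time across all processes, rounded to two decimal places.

9.50

Timeline: | idle 0-2 | A 2-11 | B 11-12 | D 12-13 | C 13-22 |
Completion: A=11  B=12  C=22  D=13
Turnaround (C−A): A=9  B=7  C=17  D=5
Turnaround times: A=9, B=7, C=17, D=5
Average turnaround = (9+7+17+5) / 4 = 38/4 = 9.50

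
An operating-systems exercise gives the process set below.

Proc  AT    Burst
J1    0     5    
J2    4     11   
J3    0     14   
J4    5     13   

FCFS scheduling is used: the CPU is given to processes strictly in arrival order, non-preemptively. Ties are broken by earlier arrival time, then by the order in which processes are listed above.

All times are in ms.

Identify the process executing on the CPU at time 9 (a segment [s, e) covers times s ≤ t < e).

J3

Gantt: | J1 0-5 | J3 5-19 | J2 19-30 | J4 30-43 |
Completion: J1=5  J2=30  J3=19  J4=43
Turnaround (C−A): J1=5  J2=26  J3=19  J4=38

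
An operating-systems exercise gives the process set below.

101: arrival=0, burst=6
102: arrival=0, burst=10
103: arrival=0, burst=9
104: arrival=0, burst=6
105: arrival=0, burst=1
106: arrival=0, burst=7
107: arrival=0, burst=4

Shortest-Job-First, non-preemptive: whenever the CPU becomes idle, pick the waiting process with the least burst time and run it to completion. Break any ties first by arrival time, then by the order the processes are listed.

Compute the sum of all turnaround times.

Timeline: | 105 0-1 | 107 1-5 | 101 5-11 | 104 11-17 | 106 17-24 | 103 24-33 | 102 33-43 |
Completion: 101=11  102=43  103=33  104=17  105=1  106=24  107=5
Turnaround (C−A): 101=11  102=43  103=33  104=17  105=1  106=24  107=5
Turnaround = completion − arrival: 101=11, 102=43, 103=33, 104=17, 105=1, 106=24, 107=5
Total turnaround = 11 + 43 + 33 + 17 + 1 + 24 + 5 = 134

134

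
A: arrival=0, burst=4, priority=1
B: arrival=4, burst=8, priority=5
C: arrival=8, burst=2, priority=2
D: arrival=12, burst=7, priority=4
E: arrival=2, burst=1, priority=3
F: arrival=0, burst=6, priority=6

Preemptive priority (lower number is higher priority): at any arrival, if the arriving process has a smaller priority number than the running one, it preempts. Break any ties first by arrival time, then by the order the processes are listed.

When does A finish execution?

Timeline: | A 0-4 | E 4-5 | B 5-8 | C 8-10 | B 10-12 | D 12-19 | B 19-22 | F 22-28 |
Completion: A=4  B=22  C=10  D=19  E=5  F=28

4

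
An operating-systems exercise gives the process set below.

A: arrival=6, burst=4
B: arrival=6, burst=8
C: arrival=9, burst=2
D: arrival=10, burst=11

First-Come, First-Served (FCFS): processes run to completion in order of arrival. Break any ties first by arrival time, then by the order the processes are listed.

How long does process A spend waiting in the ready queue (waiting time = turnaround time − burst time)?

Gantt: | idle 0-6 | A 6-10 | B 10-18 | C 18-20 | D 20-31 |
Completion: A=10  B=18  C=20  D=31
Waiting(A) = turnaround − burst = 4 − 4 = 0

0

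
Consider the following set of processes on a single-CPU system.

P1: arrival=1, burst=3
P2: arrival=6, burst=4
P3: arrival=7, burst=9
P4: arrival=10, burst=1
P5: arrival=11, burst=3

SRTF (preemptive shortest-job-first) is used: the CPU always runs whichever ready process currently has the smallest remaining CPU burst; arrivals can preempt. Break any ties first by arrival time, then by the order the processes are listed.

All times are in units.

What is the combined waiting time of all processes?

Gantt: | idle 0-1 | P1 1-4 | idle 4-6 | P2 6-10 | P4 10-11 | P5 11-14 | P3 14-23 |
Completion: P1=4  P2=10  P3=23  P4=11  P5=14
Turnaround (C−A): P1=3  P2=4  P3=16  P4=1  P5=3
Waiting = turnaround − burst: P1=0, P2=0, P3=7, P4=0, P5=0
Total waiting = 0 + 0 + 7 + 0 + 0 = 7

7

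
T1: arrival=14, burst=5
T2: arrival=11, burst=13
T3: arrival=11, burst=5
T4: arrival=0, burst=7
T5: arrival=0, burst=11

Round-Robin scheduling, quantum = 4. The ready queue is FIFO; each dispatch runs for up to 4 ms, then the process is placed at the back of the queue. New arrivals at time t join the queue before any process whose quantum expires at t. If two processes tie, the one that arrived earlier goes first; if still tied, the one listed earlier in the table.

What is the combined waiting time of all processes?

Gantt: | T4 0-4 | T5 4-8 | T4 8-11 | T5 11-15 | T2 15-19 | T3 19-23 | T1 23-27 | T5 27-30 | T2 30-34 | T3 34-35 | T1 35-36 | T2 36-41 |
Completion: T1=36  T2=41  T3=35  T4=11  T5=30
Turnaround (C−A): T1=22  T2=30  T3=24  T4=11  T5=30
Waiting = turnaround − burst: T1=17, T2=17, T3=19, T4=4, T5=19
Total waiting = 17 + 17 + 19 + 4 + 19 = 76

76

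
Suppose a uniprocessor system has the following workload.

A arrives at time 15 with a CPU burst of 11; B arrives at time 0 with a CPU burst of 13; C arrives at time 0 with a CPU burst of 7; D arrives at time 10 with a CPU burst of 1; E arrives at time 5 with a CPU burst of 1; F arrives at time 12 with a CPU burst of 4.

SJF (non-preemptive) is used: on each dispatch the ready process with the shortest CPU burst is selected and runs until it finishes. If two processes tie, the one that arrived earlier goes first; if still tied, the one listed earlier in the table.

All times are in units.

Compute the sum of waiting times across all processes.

42

Schedule: | C 0-7 | E 7-8 | B 8-21 | D 21-22 | F 22-26 | A 26-37 |
Completion: A=37  B=21  C=7  D=22  E=8  F=26
Turnaround (C−A): A=22  B=21  C=7  D=12  E=3  F=14
Waiting = turnaround − burst: A=11, B=8, C=0, D=11, E=2, F=10
Total waiting = 11 + 8 + 0 + 11 + 2 + 10 = 42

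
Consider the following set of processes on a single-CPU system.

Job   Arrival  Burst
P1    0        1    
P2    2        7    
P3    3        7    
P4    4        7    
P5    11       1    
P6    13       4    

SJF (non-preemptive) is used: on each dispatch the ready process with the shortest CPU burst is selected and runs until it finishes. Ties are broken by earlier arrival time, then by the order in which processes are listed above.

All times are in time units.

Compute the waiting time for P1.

Gantt: | P1 0-1 | idle 1-2 | P2 2-9 | P3 9-16 | P5 16-17 | P6 17-21 | P4 21-28 |
Completion: P1=1  P2=9  P3=16  P4=28  P5=17  P6=21
Waiting(P1) = turnaround − burst = 1 − 1 = 0

0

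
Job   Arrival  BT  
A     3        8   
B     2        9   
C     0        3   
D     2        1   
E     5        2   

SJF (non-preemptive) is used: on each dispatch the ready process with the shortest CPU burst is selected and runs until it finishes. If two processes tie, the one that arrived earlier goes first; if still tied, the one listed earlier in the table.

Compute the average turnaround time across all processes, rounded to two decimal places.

Timeline: | C 0-3 | D 3-4 | A 4-12 | E 12-14 | B 14-23 |
Completion: A=12  B=23  C=3  D=4  E=14
Turnaround (C−A): A=9  B=21  C=3  D=2  E=9
Turnaround times: A=9, B=21, C=3, D=2, E=9
Average turnaround = (9+21+3+2+9) / 5 = 44/5 = 8.80

8.80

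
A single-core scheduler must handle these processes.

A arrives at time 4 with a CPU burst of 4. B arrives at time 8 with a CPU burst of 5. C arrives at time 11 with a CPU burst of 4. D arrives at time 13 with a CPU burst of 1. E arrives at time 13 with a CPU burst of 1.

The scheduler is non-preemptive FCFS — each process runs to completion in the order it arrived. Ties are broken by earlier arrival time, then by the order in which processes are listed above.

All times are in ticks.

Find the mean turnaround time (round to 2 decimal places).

Gantt: | idle 0-4 | A 4-8 | B 8-13 | C 13-17 | D 17-18 | E 18-19 |
Completion: A=8  B=13  C=17  D=18  E=19
Turnaround (C−A): A=4  B=5  C=6  D=5  E=6
Turnaround times: A=4, B=5, C=6, D=5, E=6
Average turnaround = (4+5+6+5+6) / 5 = 26/5 = 5.20

5.20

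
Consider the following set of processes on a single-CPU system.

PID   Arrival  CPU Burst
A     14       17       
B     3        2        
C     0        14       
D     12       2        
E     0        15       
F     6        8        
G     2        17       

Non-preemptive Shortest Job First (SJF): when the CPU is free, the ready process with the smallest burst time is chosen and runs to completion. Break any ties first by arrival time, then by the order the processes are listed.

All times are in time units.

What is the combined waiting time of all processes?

Gantt: | C 0-14 | B 14-16 | D 16-18 | F 18-26 | E 26-41 | G 41-58 | A 58-75 |
Completion: A=75  B=16  C=14  D=18  E=41  F=26  G=58
Waiting = turnaround − burst: A=44, B=11, C=0, D=4, E=26, F=12, G=39
Total waiting = 44 + 11 + 0 + 4 + 26 + 12 + 39 = 136

136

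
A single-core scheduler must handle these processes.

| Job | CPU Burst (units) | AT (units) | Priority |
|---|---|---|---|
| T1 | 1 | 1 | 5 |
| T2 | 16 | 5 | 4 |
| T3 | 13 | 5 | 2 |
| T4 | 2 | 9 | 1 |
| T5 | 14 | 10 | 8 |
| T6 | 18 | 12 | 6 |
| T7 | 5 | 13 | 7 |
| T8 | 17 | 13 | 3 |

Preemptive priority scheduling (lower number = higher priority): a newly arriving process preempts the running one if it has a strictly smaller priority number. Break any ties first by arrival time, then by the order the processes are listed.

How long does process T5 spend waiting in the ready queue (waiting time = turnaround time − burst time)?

Gantt: | idle 0-1 | T1 1-2 | idle 2-5 | T3 5-9 | T4 9-11 | T3 11-20 | T8 20-37 | T2 37-53 | T6 53-71 | T7 71-76 | T5 76-90 |
Completion: T1=2  T2=53  T3=20  T4=11  T5=90  T6=71  T7=76  T8=37
Turnaround (C−A): T1=1  T2=48  T3=15  T4=2  T5=80  T6=59  T7=63  T8=24
Waiting(T5) = turnaround − burst = 80 − 14 = 66

66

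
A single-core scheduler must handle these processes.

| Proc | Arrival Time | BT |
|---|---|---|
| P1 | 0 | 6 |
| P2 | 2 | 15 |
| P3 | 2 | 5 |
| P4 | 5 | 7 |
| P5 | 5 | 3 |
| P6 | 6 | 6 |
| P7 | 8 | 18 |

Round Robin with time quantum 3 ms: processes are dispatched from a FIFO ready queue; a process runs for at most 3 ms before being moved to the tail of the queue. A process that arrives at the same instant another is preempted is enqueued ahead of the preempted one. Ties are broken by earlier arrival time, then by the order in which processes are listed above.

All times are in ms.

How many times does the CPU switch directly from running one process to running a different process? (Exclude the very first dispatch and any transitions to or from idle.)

18

Gantt: | P1 0-3 | P2 3-6 | P3 6-9 | P1 9-12 | P4 12-15 | P5 15-18 | P6 18-21 | P2 21-24 | P7 24-27 | P3 27-29 | P4 29-32 | P6 32-35 | P2 35-38 | P7 38-41 | P4 41-42 | P2 42-45 | P7 45-48 | P2 48-51 | P7 51-60 |
Completion: P1=12  P2=51  P3=29  P4=42  P5=18  P6=35  P7=60
Turnaround (C−A): P1=12  P2=49  P3=27  P4=37  P5=13  P6=29  P7=52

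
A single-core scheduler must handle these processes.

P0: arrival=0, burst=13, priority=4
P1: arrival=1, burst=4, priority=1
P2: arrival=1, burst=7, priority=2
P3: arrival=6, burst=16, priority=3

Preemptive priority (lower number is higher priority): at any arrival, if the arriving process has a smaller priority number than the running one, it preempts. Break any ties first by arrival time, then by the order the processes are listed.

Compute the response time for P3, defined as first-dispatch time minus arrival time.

6

Gantt: | P0 0-1 | P1 1-5 | P2 5-12 | P3 12-28 | P0 28-40 |
Completion: P0=40  P1=5  P2=12  P3=28
Response(P3) = first start − arrival = 12 − 6 = 6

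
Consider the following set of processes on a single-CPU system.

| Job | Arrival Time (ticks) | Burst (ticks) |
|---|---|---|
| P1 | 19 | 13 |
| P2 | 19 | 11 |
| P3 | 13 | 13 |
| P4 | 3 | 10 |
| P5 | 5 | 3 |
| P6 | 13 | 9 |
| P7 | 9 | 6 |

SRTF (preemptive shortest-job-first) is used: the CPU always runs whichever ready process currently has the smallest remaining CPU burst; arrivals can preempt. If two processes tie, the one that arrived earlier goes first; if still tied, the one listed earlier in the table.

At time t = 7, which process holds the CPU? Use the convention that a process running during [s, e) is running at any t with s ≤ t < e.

Gantt: | idle 0-3 | P4 3-5 | P5 5-8 | P4 8-9 | P7 9-15 | P4 15-22 | P6 22-31 | P2 31-42 | P3 42-55 | P1 55-68 |
Completion: P1=68  P2=42  P3=55  P4=22  P5=8  P6=31  P7=15
Turnaround (C−A): P1=49  P2=23  P3=42  P4=19  P5=3  P6=18  P7=6

P5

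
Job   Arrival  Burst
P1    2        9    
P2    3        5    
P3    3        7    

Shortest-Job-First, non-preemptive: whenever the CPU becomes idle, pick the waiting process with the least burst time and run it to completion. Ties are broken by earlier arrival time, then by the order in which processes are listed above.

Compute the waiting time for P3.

13

Schedule: | idle 0-2 | P1 2-11 | P2 11-16 | P3 16-23 |
Completion: P1=11  P2=16  P3=23
Turnaround (C−A): P1=9  P2=13  P3=20
Waiting(P3) = turnaround − burst = 20 − 7 = 13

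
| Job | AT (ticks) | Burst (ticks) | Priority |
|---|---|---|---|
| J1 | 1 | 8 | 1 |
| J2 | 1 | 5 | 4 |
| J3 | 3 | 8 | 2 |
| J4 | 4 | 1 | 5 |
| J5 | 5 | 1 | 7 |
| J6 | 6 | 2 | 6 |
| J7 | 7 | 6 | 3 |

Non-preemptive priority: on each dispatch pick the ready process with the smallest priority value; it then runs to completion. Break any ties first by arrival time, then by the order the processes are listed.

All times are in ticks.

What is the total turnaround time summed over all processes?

Schedule: | idle 0-1 | J1 1-9 | J3 9-17 | J7 17-23 | J2 23-28 | J4 28-29 | J6 29-31 | J5 31-32 |
Completion: J1=9  J2=28  J3=17  J4=29  J5=32  J6=31  J7=23
Turnaround (C−A): J1=8  J2=27  J3=14  J4=25  J5=27  J6=25  J7=16
Turnaround = completion − arrival: J1=8, J2=27, J3=14, J4=25, J5=27, J6=25, J7=16
Total turnaround = 8 + 27 + 14 + 25 + 27 + 25 + 16 = 142

142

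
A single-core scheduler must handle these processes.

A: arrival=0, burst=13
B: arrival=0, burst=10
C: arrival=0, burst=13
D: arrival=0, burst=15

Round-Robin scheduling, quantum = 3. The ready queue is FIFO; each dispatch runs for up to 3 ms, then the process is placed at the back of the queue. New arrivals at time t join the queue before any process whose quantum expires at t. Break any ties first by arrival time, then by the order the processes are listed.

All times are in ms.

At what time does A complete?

Gantt: | A 0-3 | B 3-6 | C 6-9 | D 9-12 | A 12-15 | B 15-18 | C 18-21 | D 21-24 | A 24-27 | B 27-30 | C 30-33 | D 33-36 | A 36-39 | B 39-40 | C 40-43 | D 43-46 | A 46-47 | C 47-48 | D 48-51 |
Completion: A=47  B=40  C=48  D=51
Turnaround (C−A): A=47  B=40  C=48  D=51

47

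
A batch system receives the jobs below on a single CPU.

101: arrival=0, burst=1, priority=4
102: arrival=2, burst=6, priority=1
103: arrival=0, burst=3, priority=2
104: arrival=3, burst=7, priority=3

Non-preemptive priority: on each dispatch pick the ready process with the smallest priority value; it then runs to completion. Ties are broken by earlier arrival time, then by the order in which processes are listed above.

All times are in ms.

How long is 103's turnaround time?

3

Timeline: | 103 0-3 | 102 3-9 | 104 9-16 | 101 16-17 |
Completion: 101=17  102=9  103=3  104=16
Turnaround (C−A): 101=17  102=7  103=3  104=13
Turnaround(103) = completion − arrival = 3 − 0 = 3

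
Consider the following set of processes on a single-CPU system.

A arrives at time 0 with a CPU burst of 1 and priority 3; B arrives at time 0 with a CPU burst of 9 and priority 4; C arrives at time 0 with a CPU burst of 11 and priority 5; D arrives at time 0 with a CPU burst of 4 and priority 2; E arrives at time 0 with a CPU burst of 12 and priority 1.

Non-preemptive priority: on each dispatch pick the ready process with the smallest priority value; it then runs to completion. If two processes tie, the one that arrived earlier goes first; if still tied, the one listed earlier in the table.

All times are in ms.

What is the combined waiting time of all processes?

71

Schedule: | E 0-12 | D 12-16 | A 16-17 | B 17-26 | C 26-37 |
Completion: A=17  B=26  C=37  D=16  E=12
Turnaround (C−A): A=17  B=26  C=37  D=16  E=12
Waiting = turnaround − burst: A=16, B=17, C=26, D=12, E=0
Total waiting = 16 + 17 + 26 + 12 + 0 = 71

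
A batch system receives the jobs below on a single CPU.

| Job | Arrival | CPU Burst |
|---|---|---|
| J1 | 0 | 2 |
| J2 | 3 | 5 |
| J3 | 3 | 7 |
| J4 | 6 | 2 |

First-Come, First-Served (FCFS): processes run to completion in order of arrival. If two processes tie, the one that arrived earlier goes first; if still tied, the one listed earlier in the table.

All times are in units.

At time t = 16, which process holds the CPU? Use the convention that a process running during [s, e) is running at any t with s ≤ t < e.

J4

Timeline: | J1 0-2 | idle 2-3 | J2 3-8 | J3 8-15 | J4 15-17 |
Completion: J1=2  J2=8  J3=15  J4=17
Turnaround (C−A): J1=2  J2=5  J3=12  J4=11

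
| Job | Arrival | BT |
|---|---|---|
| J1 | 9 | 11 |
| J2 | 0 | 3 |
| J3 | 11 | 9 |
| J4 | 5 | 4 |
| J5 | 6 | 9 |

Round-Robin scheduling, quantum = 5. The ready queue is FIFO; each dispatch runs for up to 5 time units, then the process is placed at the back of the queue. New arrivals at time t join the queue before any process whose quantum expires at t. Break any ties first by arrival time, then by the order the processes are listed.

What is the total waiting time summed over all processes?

48

Timeline: | J2 0-3 | idle 3-5 | J4 5-9 | J5 9-14 | J1 14-19 | J3 19-24 | J5 24-28 | J1 28-33 | J3 33-37 | J1 37-38 |
Completion: J1=38  J2=3  J3=37  J4=9  J5=28
Waiting = turnaround − burst: J1=18, J2=0, J3=17, J4=0, J5=13
Total waiting = 18 + 0 + 17 + 0 + 13 = 48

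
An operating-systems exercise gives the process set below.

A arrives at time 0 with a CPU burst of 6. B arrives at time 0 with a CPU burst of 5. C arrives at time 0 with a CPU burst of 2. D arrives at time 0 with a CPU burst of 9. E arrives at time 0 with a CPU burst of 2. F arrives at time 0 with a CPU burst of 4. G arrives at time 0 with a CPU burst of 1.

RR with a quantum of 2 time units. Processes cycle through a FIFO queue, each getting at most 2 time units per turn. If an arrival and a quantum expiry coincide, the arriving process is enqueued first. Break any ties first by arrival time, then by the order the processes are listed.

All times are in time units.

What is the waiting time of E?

8

Schedule: | A 0-2 | B 2-4 | C 4-6 | D 6-8 | E 8-10 | F 10-12 | G 12-13 | A 13-15 | B 15-17 | D 17-19 | F 19-21 | A 21-23 | B 23-24 | D 24-29 |
Completion: A=23  B=24  C=6  D=29  E=10  F=21  G=13
Turnaround (C−A): A=23  B=24  C=6  D=29  E=10  F=21  G=13
Waiting(E) = turnaround − burst = 10 − 2 = 8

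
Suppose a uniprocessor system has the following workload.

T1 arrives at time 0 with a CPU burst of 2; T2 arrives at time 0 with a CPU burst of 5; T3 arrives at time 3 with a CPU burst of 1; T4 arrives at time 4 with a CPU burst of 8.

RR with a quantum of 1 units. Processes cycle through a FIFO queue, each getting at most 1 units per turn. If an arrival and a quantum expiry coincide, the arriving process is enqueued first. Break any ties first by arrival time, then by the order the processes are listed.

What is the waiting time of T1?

1

Schedule: | T1 0-1 | T2 1-2 | T1 2-3 | T2 3-4 | T3 4-5 | T4 5-6 | T2 6-7 | T4 7-8 | T2 8-9 | T4 9-10 | T2 10-11 | T4 11-16 |
Completion: T1=3  T2=11  T3=5  T4=16
Turnaround (C−A): T1=3  T2=11  T3=2  T4=12
Waiting(T1) = turnaround − burst = 3 − 2 = 1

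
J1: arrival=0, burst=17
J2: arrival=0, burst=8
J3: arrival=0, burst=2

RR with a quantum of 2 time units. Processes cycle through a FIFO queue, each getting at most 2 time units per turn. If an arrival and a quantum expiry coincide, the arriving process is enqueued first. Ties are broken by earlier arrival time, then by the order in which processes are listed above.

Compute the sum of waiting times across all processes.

24

Gantt: | J1 0-2 | J2 2-4 | J3 4-6 | J1 6-8 | J2 8-10 | J1 10-12 | J2 12-14 | J1 14-16 | J2 16-18 | J1 18-27 |
Completion: J1=27  J2=18  J3=6
Waiting = turnaround − burst: J1=10, J2=10, J3=4
Total waiting = 10 + 10 + 4 = 24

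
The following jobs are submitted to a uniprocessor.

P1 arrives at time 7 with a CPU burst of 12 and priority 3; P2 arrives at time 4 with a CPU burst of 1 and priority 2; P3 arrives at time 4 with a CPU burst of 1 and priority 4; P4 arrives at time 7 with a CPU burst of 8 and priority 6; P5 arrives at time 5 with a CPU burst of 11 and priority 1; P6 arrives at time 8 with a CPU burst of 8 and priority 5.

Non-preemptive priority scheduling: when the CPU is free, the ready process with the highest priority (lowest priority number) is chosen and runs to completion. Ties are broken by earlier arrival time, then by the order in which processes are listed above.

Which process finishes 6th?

Gantt: | idle 0-4 | P2 4-5 | P5 5-16 | P1 16-28 | P3 28-29 | P6 29-37 | P4 37-45 |
Completion: P1=28  P2=5  P3=29  P4=45  P5=16  P6=37
Turnaround (C−A): P1=21  P2=1  P3=25  P4=38  P5=11  P6=29
Finish order: P2 → P5 → P1 → P3 → P6 → P4

P4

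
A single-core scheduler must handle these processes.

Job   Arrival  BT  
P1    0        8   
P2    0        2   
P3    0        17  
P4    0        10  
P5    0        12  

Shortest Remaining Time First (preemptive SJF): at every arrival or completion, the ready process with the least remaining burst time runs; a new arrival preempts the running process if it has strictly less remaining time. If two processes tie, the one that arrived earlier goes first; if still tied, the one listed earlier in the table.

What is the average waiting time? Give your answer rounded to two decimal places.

12.80

Schedule: | P2 0-2 | P1 2-10 | P4 10-20 | P5 20-32 | P3 32-49 |
Completion: P1=10  P2=2  P3=49  P4=20  P5=32
Turnaround (C−A): P1=10  P2=2  P3=49  P4=20  P5=32
Waiting times: P1=2, P2=0, P3=32, P4=10, P5=20
Average waiting = (2+0+32+10+20) / 5 = 64/5 = 12.80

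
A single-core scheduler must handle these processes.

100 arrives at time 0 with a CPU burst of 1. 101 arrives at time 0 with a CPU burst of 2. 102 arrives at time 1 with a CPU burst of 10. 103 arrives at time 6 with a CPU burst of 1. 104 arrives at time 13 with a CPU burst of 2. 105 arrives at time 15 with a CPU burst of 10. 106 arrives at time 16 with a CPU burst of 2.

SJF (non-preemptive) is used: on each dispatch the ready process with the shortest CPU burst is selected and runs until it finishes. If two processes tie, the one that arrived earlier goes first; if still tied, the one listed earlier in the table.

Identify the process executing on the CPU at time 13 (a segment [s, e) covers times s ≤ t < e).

Gantt: | 100 0-1 | 101 1-3 | 102 3-13 | 103 13-14 | 104 14-16 | 106 16-18 | 105 18-28 |
Completion: 100=1  101=3  102=13  103=14  104=16  105=28  106=18
Turnaround (C−A): 100=1  101=3  102=12  103=8  104=3  105=13  106=2

103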